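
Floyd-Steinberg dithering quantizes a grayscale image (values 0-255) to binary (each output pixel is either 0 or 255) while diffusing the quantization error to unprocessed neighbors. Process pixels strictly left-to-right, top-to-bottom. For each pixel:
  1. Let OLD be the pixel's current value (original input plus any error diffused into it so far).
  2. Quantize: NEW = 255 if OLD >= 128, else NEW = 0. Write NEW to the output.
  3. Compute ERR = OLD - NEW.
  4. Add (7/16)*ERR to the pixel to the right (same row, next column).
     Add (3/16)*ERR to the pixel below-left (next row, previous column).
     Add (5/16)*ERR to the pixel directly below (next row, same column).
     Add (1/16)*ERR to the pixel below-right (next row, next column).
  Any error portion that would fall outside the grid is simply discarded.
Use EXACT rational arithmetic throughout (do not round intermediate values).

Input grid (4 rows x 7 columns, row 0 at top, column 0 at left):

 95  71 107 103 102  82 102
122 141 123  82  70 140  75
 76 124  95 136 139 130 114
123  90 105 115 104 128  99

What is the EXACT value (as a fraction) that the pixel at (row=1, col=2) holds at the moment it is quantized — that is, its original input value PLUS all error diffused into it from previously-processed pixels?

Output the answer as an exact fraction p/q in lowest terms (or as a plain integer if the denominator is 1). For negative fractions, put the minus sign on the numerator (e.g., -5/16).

(0,0): OLD=95 → NEW=0, ERR=95
(0,1): OLD=1801/16 → NEW=0, ERR=1801/16
(0,2): OLD=39999/256 → NEW=255, ERR=-25281/256
(0,3): OLD=244921/4096 → NEW=0, ERR=244921/4096
(0,4): OLD=8399119/65536 → NEW=255, ERR=-8312561/65536
(0,5): OLD=27795305/1048576 → NEW=0, ERR=27795305/1048576
(0,6): OLD=1905843167/16777216 → NEW=0, ERR=1905843167/16777216
(1,0): OLD=44235/256 → NEW=255, ERR=-21045/256
(1,1): OLD=261389/2048 → NEW=0, ERR=261389/2048
(1,2): OLD=10893713/65536 → NEW=255, ERR=-5817967/65536
Target (1,2): original=123, with diffused error = 10893713/65536

Answer: 10893713/65536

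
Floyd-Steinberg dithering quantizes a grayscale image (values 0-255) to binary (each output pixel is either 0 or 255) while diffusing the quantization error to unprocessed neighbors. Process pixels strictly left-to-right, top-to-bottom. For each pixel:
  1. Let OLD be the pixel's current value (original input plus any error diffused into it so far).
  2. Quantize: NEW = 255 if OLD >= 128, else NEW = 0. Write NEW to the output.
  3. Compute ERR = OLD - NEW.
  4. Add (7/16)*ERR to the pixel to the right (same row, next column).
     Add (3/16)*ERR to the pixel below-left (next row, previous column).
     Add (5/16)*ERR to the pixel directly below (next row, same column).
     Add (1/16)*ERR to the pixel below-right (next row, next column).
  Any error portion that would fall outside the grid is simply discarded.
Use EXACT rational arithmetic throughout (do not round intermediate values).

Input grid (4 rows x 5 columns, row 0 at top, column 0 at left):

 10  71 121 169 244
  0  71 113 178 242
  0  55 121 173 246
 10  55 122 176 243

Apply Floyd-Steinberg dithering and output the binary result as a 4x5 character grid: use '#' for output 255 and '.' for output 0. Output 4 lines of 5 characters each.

Answer: ..#.#
..###
...##
..#.#

Derivation:
(0,0): OLD=10 → NEW=0, ERR=10
(0,1): OLD=603/8 → NEW=0, ERR=603/8
(0,2): OLD=19709/128 → NEW=255, ERR=-12931/128
(0,3): OLD=255595/2048 → NEW=0, ERR=255595/2048
(0,4): OLD=9784557/32768 → NEW=255, ERR=1428717/32768
(1,0): OLD=2209/128 → NEW=0, ERR=2209/128
(1,1): OLD=85799/1024 → NEW=0, ERR=85799/1024
(1,2): OLD=4790643/32768 → NEW=255, ERR=-3565197/32768
(1,3): OLD=22447575/131072 → NEW=255, ERR=-10975785/131072
(1,4): OLD=475612709/2097152 → NEW=255, ERR=-59161051/2097152
(2,0): OLD=345757/16384 → NEW=0, ERR=345757/16384
(2,1): OLD=37274191/524288 → NEW=0, ERR=37274191/524288
(2,2): OLD=902944813/8388608 → NEW=0, ERR=902944813/8388608
(2,3): OLD=24405406391/134217728 → NEW=255, ERR=-9820114249/134217728
(2,4): OLD=429369437505/2147483648 → NEW=255, ERR=-118238892735/2147483648
(3,0): OLD=251029773/8388608 → NEW=0, ERR=251029773/8388608
(3,1): OLD=7503490377/67108864 → NEW=0, ERR=7503490377/67108864
(3,2): OLD=419359305523/2147483648 → NEW=255, ERR=-128249024717/2147483648
(3,3): OLD=530049854219/4294967296 → NEW=0, ERR=530049854219/4294967296
(3,4): OLD=18912549243063/68719476736 → NEW=255, ERR=1389082675383/68719476736
Row 0: ..#.#
Row 1: ..###
Row 2: ...##
Row 3: ..#.#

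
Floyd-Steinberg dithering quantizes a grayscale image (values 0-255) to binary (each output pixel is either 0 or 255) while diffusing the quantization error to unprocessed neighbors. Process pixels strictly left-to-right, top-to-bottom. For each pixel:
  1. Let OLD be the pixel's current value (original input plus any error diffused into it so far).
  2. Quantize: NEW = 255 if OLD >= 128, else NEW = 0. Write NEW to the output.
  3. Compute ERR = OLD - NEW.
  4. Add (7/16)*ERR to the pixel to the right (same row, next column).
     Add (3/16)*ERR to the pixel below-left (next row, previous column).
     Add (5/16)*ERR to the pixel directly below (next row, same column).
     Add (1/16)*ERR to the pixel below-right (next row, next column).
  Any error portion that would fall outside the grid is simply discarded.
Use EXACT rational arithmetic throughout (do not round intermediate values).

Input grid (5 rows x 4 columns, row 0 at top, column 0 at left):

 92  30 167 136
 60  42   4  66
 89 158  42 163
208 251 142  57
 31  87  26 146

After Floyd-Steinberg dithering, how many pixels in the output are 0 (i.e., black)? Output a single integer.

(0,0): OLD=92 → NEW=0, ERR=92
(0,1): OLD=281/4 → NEW=0, ERR=281/4
(0,2): OLD=12655/64 → NEW=255, ERR=-3665/64
(0,3): OLD=113609/1024 → NEW=0, ERR=113609/1024
(1,0): OLD=6523/64 → NEW=0, ERR=6523/64
(1,1): OLD=53021/512 → NEW=0, ERR=53021/512
(1,2): OLD=927393/16384 → NEW=0, ERR=927393/16384
(1,3): OLD=31943735/262144 → NEW=0, ERR=31943735/262144
(2,0): OLD=1149071/8192 → NEW=255, ERR=-939889/8192
(2,1): OLD=41195733/262144 → NEW=255, ERR=-25650987/262144
(2,2): OLD=24221657/524288 → NEW=0, ERR=24221657/524288
(2,3): OLD=1886008629/8388608 → NEW=255, ERR=-253086411/8388608
(3,0): OLD=645080031/4194304 → NEW=255, ERR=-424467489/4194304
(3,1): OLD=11921070081/67108864 → NEW=255, ERR=-5191690239/67108864
(3,2): OLD=118990641279/1073741824 → NEW=0, ERR=118990641279/1073741824
(3,3): OLD=1699817682937/17179869184 → NEW=0, ERR=1699817682937/17179869184
(4,0): OLD=-16246473293/1073741824 → NEW=0, ERR=-16246473293/1073741824
(4,1): OLD=606948166745/8589934592 → NEW=0, ERR=606948166745/8589934592
(4,2): OLD=28933731564921/274877906944 → NEW=0, ERR=28933731564921/274877906944
(4,3): OLD=1011097930378015/4398046511104 → NEW=255, ERR=-110403929953505/4398046511104
Output grid:
  Row 0: ..#.  (3 black, running=3)
  Row 1: ....  (4 black, running=7)
  Row 2: ##.#  (1 black, running=8)
  Row 3: ##..  (2 black, running=10)
  Row 4: ...#  (3 black, running=13)

Answer: 13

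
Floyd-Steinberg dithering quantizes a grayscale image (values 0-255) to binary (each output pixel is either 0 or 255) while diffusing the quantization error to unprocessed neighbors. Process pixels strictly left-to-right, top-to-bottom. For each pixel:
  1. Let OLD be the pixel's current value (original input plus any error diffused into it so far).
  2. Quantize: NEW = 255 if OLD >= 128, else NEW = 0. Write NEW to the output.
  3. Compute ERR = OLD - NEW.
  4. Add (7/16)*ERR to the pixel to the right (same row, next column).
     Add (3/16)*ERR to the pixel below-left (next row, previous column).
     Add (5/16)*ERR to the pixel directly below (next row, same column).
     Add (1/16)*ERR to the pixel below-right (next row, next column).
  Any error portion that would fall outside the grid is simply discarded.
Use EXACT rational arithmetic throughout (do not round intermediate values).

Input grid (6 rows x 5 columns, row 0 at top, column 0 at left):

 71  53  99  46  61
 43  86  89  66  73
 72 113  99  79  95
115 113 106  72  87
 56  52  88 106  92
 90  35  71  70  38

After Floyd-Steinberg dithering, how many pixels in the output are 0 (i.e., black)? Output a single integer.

(0,0): OLD=71 → NEW=0, ERR=71
(0,1): OLD=1345/16 → NEW=0, ERR=1345/16
(0,2): OLD=34759/256 → NEW=255, ERR=-30521/256
(0,3): OLD=-25231/4096 → NEW=0, ERR=-25231/4096
(0,4): OLD=3821079/65536 → NEW=0, ERR=3821079/65536
(1,0): OLD=20723/256 → NEW=0, ERR=20723/256
(1,1): OLD=265765/2048 → NEW=255, ERR=-256475/2048
(1,2): OLD=69001/65536 → NEW=0, ERR=69001/65536
(1,3): OLD=17830101/262144 → NEW=0, ERR=17830101/262144
(1,4): OLD=505801695/4194304 → NEW=0, ERR=505801695/4194304
(2,0): OLD=2418791/32768 → NEW=0, ERR=2418791/32768
(2,1): OLD=116828253/1048576 → NEW=0, ERR=116828253/1048576
(2,2): OLD=2566908247/16777216 → NEW=255, ERR=-1711281833/16777216
(2,3): OLD=21020345109/268435456 → NEW=0, ERR=21020345109/268435456
(2,4): OLD=735278874707/4294967296 → NEW=255, ERR=-359937785773/4294967296
(3,0): OLD=2666871159/16777216 → NEW=255, ERR=-1611318921/16777216
(3,1): OLD=12252404907/134217728 → NEW=0, ERR=12252404907/134217728
(3,2): OLD=582866723529/4294967296 → NEW=255, ERR=-512349936951/4294967296
(3,3): OLD=190634858561/8589934592 → NEW=0, ERR=190634858561/8589934592
(3,4): OLD=10364906147749/137438953472 → NEW=0, ERR=10364906147749/137438953472
(4,0): OLD=92563542169/2147483648 → NEW=0, ERR=92563542169/2147483648
(4,1): OLD=4880139711129/68719476736 → NEW=0, ERR=4880139711129/68719476736
(4,2): OLD=100778474183959/1099511627776 → NEW=0, ERR=100778474183959/1099511627776
(4,3): OLD=2809823513161369/17592186044416 → NEW=255, ERR=-1676183928164711/17592186044416
(4,4): OLD=21186370485119663/281474976710656 → NEW=0, ERR=21186370485119663/281474976710656
(5,0): OLD=128406632380267/1099511627776 → NEW=0, ERR=128406632380267/1099511627776
(5,1): OLD=1127356035624577/8796093022208 → NEW=255, ERR=-1115647685038463/8796093022208
(5,2): OLD=8648697672189705/281474976710656 → NEW=0, ERR=8648697672189705/281474976710656
(5,3): OLD=82764136053634567/1125899906842624 → NEW=0, ERR=82764136053634567/1125899906842624
(5,4): OLD=1580347734035609117/18014398509481984 → NEW=0, ERR=1580347734035609117/18014398509481984
Output grid:
  Row 0: ..#..  (4 black, running=4)
  Row 1: .#...  (4 black, running=8)
  Row 2: ..#.#  (3 black, running=11)
  Row 3: #.#..  (3 black, running=14)
  Row 4: ...#.  (4 black, running=18)
  Row 5: .#...  (4 black, running=22)

Answer: 22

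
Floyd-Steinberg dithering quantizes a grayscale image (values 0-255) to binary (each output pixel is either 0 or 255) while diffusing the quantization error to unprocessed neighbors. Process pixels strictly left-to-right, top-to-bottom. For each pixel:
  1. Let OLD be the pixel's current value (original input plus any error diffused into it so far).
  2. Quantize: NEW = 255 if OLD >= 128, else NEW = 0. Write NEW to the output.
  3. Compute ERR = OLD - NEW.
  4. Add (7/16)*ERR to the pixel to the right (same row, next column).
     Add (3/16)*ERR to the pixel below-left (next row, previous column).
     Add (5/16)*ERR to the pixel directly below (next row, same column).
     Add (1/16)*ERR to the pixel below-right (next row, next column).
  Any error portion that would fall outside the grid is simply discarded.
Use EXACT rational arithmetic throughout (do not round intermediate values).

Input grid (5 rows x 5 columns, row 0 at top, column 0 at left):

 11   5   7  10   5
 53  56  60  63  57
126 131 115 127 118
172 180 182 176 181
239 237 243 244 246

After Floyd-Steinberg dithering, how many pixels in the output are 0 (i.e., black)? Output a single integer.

Answer: 13

Derivation:
(0,0): OLD=11 → NEW=0, ERR=11
(0,1): OLD=157/16 → NEW=0, ERR=157/16
(0,2): OLD=2891/256 → NEW=0, ERR=2891/256
(0,3): OLD=61197/4096 → NEW=0, ERR=61197/4096
(0,4): OLD=756059/65536 → NEW=0, ERR=756059/65536
(1,0): OLD=14919/256 → NEW=0, ERR=14919/256
(1,1): OLD=178929/2048 → NEW=0, ERR=178929/2048
(1,2): OLD=6892229/65536 → NEW=0, ERR=6892229/65536
(1,3): OLD=30552481/262144 → NEW=0, ERR=30552481/262144
(1,4): OLD=471980483/4194304 → NEW=0, ERR=471980483/4194304
(2,0): OLD=5262315/32768 → NEW=255, ERR=-3093525/32768
(2,1): OLD=147178697/1048576 → NEW=255, ERR=-120208183/1048576
(2,2): OLD=2097542299/16777216 → NEW=0, ERR=2097542299/16777216
(2,3): OLD=65979069345/268435456 → NEW=255, ERR=-2471971935/268435456
(2,4): OLD=671821832487/4294967296 → NEW=255, ERR=-423394827993/4294967296
(3,0): OLD=2030092603/16777216 → NEW=0, ERR=2030092603/16777216
(3,1): OLD=28810558879/134217728 → NEW=255, ERR=-5414961761/134217728
(3,2): OLD=835488756485/4294967296 → NEW=255, ERR=-259727903995/4294967296
(3,3): OLD=1168195145917/8589934592 → NEW=255, ERR=-1022238175043/8589934592
(3,4): OLD=13407731971281/137438953472 → NEW=0, ERR=13407731971281/137438953472
(4,0): OLD=578207410709/2147483648 → NEW=255, ERR=30599080469/2147483648
(4,1): OLD=15589029225621/68719476736 → NEW=255, ERR=-1934437342059/68719476736
(4,2): OLD=205555855212891/1099511627776 → NEW=255, ERR=-74819609869989/1099511627776
(4,3): OLD=3369818917608085/17592186044416 → NEW=255, ERR=-1116188523717995/17592186044416
(4,4): OLD=67916929283927187/281474976710656 → NEW=255, ERR=-3859189777290093/281474976710656
Output grid:
  Row 0: .....  (5 black, running=5)
  Row 1: .....  (5 black, running=10)
  Row 2: ##.##  (1 black, running=11)
  Row 3: .###.  (2 black, running=13)
  Row 4: #####  (0 black, running=13)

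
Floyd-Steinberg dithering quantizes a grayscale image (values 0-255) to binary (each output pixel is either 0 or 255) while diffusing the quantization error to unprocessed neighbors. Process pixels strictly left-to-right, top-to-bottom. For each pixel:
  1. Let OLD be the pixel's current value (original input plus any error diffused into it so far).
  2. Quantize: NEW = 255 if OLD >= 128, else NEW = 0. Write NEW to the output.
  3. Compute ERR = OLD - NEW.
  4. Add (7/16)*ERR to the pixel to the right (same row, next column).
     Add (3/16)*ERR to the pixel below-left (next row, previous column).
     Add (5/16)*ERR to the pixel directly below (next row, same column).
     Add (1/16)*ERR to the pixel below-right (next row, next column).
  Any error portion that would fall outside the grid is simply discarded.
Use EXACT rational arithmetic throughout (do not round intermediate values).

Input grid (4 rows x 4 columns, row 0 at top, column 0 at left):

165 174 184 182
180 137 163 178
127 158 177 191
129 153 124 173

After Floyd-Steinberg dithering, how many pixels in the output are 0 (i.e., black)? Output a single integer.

(0,0): OLD=165 → NEW=255, ERR=-90
(0,1): OLD=1077/8 → NEW=255, ERR=-963/8
(0,2): OLD=16811/128 → NEW=255, ERR=-15829/128
(0,3): OLD=261933/2048 → NEW=0, ERR=261933/2048
(1,0): OLD=16551/128 → NEW=255, ERR=-16089/128
(1,1): OLD=15953/1024 → NEW=0, ERR=15953/1024
(1,2): OLD=4837477/32768 → NEW=255, ERR=-3518363/32768
(1,3): OLD=85597139/524288 → NEW=255, ERR=-48096301/524288
(2,0): OLD=1485067/16384 → NEW=0, ERR=1485067/16384
(2,1): OLD=91507049/524288 → NEW=255, ERR=-42186391/524288
(2,2): OLD=96486109/1048576 → NEW=0, ERR=96486109/1048576
(2,3): OLD=3286300393/16777216 → NEW=255, ERR=-991889687/16777216
(3,0): OLD=1193181979/8388608 → NEW=255, ERR=-945913061/8388608
(3,1): OLD=13615030597/134217728 → NEW=0, ERR=13615030597/134217728
(3,2): OLD=388739227707/2147483648 → NEW=255, ERR=-158869102533/2147483648
(3,3): OLD=4394945171485/34359738368 → NEW=0, ERR=4394945171485/34359738368
Output grid:
  Row 0: ###.  (1 black, running=1)
  Row 1: #.##  (1 black, running=2)
  Row 2: .#.#  (2 black, running=4)
  Row 3: #.#.  (2 black, running=6)

Answer: 6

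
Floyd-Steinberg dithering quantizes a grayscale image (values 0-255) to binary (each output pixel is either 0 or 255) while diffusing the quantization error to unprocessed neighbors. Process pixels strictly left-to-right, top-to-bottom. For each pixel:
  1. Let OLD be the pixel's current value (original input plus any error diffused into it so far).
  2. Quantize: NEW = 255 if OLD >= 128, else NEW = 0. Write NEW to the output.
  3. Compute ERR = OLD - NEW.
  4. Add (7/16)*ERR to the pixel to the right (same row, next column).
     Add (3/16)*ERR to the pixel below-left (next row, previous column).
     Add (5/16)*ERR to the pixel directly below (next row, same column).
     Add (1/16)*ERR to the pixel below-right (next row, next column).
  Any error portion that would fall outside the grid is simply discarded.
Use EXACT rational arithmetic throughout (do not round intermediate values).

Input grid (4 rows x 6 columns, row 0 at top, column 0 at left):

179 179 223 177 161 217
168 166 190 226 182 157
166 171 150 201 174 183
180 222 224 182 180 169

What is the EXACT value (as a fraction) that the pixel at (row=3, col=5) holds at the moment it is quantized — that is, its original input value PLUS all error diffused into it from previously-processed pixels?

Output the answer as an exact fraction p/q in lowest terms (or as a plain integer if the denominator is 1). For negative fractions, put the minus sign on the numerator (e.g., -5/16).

(0,0): OLD=179 → NEW=255, ERR=-76
(0,1): OLD=583/4 → NEW=255, ERR=-437/4
(0,2): OLD=11213/64 → NEW=255, ERR=-5107/64
(0,3): OLD=145499/1024 → NEW=255, ERR=-115621/1024
(0,4): OLD=1828477/16384 → NEW=0, ERR=1828477/16384
(0,5): OLD=69684587/262144 → NEW=255, ERR=2837867/262144
(1,0): OLD=7921/64 → NEW=0, ERR=7921/64
(1,1): OLD=85143/512 → NEW=255, ERR=-45417/512
(1,2): OLD=1609827/16384 → NEW=0, ERR=1609827/16384
(1,3): OLD=16360423/65536 → NEW=255, ERR=-351257/65536
(1,4): OLD=878720917/4194304 → NEW=255, ERR=-190826603/4194304
(1,5): OLD=9895424899/67108864 → NEW=255, ERR=-7217335421/67108864
(2,0): OLD=1540461/8192 → NEW=255, ERR=-548499/8192
(2,1): OLD=36738175/262144 → NEW=255, ERR=-30108545/262144
(2,2): OLD=519703357/4194304 → NEW=0, ERR=519703357/4194304
(2,3): OLD=8427019413/33554432 → NEW=255, ERR=-129360747/33554432
(2,4): OLD=147742205247/1073741824 → NEW=255, ERR=-126061959873/1073741824
(2,5): OLD=1635243897513/17179869184 → NEW=0, ERR=1635243897513/17179869184
(3,0): OLD=576889245/4194304 → NEW=255, ERR=-492658275/4194304
(3,1): OLD=5159577433/33554432 → NEW=255, ERR=-3396802727/33554432
(3,2): OLD=56513811739/268435456 → NEW=255, ERR=-11937229541/268435456
(3,3): OLD=2526654224593/17179869184 → NEW=255, ERR=-1854212417327/17179869184
(3,4): OLD=15626539264433/137438953472 → NEW=0, ERR=15626539264433/137438953472
(3,5): OLD=530294530076095/2199023255552 → NEW=255, ERR=-30456400089665/2199023255552
Target (3,5): original=169, with diffused error = 530294530076095/2199023255552

Answer: 530294530076095/2199023255552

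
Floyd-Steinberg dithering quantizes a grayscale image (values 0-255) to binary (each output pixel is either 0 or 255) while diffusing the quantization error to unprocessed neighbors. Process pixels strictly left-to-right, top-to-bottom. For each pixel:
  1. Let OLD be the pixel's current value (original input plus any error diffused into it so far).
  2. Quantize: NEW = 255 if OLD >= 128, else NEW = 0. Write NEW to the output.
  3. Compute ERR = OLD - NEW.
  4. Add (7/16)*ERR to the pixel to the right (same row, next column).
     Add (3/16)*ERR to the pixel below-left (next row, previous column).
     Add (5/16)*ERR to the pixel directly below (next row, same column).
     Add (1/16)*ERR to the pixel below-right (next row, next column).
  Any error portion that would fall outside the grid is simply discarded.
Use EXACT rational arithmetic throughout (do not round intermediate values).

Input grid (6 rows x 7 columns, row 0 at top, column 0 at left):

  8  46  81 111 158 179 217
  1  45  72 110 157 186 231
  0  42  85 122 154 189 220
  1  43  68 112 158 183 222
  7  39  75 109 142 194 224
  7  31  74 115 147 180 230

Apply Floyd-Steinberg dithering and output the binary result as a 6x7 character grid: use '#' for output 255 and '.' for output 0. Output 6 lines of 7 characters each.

(0,0): OLD=8 → NEW=0, ERR=8
(0,1): OLD=99/2 → NEW=0, ERR=99/2
(0,2): OLD=3285/32 → NEW=0, ERR=3285/32
(0,3): OLD=79827/512 → NEW=255, ERR=-50733/512
(0,4): OLD=939205/8192 → NEW=0, ERR=939205/8192
(0,5): OLD=30036323/131072 → NEW=255, ERR=-3387037/131072
(0,6): OLD=431372725/2097152 → NEW=255, ERR=-103401035/2097152
(1,0): OLD=409/32 → NEW=0, ERR=409/32
(1,1): OLD=21967/256 → NEW=0, ERR=21967/256
(1,2): OLD=1033307/8192 → NEW=0, ERR=1033307/8192
(1,3): OLD=5312751/32768 → NEW=255, ERR=-3043089/32768
(1,4): OLD=296034013/2097152 → NEW=255, ERR=-238739747/2097152
(1,5): OLD=2114608269/16777216 → NEW=0, ERR=2114608269/16777216
(1,6): OLD=72241266083/268435456 → NEW=255, ERR=3790224803/268435456
(2,0): OLD=82261/4096 → NEW=0, ERR=82261/4096
(2,1): OLD=13376023/131072 → NEW=0, ERR=13376023/131072
(2,2): OLD=329284677/2097152 → NEW=255, ERR=-205489083/2097152
(2,3): OLD=614867997/16777216 → NEW=0, ERR=614867997/16777216
(2,4): OLD=20439654781/134217728 → NEW=255, ERR=-13785865859/134217728
(2,5): OLD=768727345231/4294967296 → NEW=255, ERR=-326489315249/4294967296
(2,6): OLD=13677417376281/68719476736 → NEW=255, ERR=-3846049191399/68719476736
(3,0): OLD=55386981/2097152 → NEW=0, ERR=55386981/2097152
(3,1): OLD=1163140833/16777216 → NEW=0, ERR=1163140833/16777216
(3,2): OLD=10866384227/134217728 → NEW=0, ERR=10866384227/134217728
(3,3): OLD=71667169789/536870912 → NEW=255, ERR=-65234912771/536870912
(3,4): OLD=4176721933157/68719476736 → NEW=0, ERR=4176721933157/68719476736
(3,5): OLD=92866012650591/549755813888 → NEW=255, ERR=-47321719890849/549755813888
(3,6): OLD=1425848011686401/8796093022208 → NEW=255, ERR=-817155708976639/8796093022208
(4,0): OLD=7583949931/268435456 → NEW=0, ERR=7583949931/268435456
(4,1): OLD=385930479631/4294967296 → NEW=0, ERR=385930479631/4294967296
(4,2): OLD=8326221735681/68719476736 → NEW=0, ERR=8326221735681/68719476736
(4,3): OLD=77236864963803/549755813888 → NEW=255, ERR=-62950867577637/549755813888
(4,4): OLD=383346151543153/4398046511104 → NEW=0, ERR=383346151543153/4398046511104
(4,5): OLD=26967334551784033/140737488355328 → NEW=255, ERR=-8920724978824607/140737488355328
(4,6): OLD=364471266403534839/2251799813685248 → NEW=255, ERR=-209737686086203401/2251799813685248
(5,0): OLD=2245543770525/68719476736 → NEW=0, ERR=2245543770525/68719476736
(5,1): OLD=53799130807295/549755813888 → NEW=0, ERR=53799130807295/549755813888
(5,2): OLD=610550083690777/4398046511104 → NEW=255, ERR=-510951776640743/4398046511104
(5,3): OLD=1840312543276861/35184372088832 → NEW=0, ERR=1840312543276861/35184372088832
(5,4): OLD=401001111034039151/2251799813685248 → NEW=255, ERR=-173207841455699089/2251799813685248
(5,5): OLD=2063065373124568095/18014398509481984 → NEW=0, ERR=2063065373124568095/18014398509481984
(5,6): OLD=71203083886027992049/288230376151711744 → NEW=255, ERR=-2295662032658502671/288230376151711744
Row 0: ...#.##
Row 1: ...##.#
Row 2: ..#.###
Row 3: ...#.##
Row 4: ...#.##
Row 5: ..#.#.#

Answer: ...#.##
...##.#
..#.###
...#.##
...#.##
..#.#.#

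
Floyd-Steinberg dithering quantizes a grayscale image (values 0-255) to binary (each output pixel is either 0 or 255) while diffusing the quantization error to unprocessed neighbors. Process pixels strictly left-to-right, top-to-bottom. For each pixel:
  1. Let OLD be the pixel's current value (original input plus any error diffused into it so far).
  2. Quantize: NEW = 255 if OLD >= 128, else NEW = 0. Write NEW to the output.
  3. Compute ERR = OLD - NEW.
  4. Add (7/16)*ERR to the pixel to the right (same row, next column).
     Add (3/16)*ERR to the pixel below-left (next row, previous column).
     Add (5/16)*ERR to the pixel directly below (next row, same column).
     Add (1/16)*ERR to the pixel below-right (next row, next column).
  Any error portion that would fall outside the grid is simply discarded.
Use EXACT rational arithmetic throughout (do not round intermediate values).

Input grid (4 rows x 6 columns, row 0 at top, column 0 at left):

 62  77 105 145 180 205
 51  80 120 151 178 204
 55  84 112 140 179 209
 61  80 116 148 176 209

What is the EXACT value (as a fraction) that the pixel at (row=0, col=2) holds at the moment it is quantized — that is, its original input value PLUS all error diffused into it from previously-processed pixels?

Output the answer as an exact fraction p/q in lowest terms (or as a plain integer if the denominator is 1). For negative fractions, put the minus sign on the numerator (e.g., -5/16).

Answer: 19271/128

Derivation:
(0,0): OLD=62 → NEW=0, ERR=62
(0,1): OLD=833/8 → NEW=0, ERR=833/8
(0,2): OLD=19271/128 → NEW=255, ERR=-13369/128
Target (0,2): original=105, with diffused error = 19271/128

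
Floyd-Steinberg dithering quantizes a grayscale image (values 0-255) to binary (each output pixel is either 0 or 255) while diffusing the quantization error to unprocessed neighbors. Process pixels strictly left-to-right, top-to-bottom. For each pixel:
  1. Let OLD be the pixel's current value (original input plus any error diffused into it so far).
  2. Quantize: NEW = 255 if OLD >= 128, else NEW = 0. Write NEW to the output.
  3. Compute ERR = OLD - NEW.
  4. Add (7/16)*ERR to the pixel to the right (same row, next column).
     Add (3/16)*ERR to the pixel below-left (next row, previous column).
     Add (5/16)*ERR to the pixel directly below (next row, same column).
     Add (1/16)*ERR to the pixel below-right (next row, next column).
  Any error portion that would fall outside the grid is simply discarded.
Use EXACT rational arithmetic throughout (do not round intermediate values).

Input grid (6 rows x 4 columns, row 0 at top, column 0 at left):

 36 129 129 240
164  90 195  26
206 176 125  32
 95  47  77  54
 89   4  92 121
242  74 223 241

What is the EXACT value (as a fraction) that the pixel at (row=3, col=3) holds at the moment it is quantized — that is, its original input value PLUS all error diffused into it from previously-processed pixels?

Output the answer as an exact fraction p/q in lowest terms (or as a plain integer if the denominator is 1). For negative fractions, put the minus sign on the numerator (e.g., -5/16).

(0,0): OLD=36 → NEW=0, ERR=36
(0,1): OLD=579/4 → NEW=255, ERR=-441/4
(0,2): OLD=5169/64 → NEW=0, ERR=5169/64
(0,3): OLD=281943/1024 → NEW=255, ERR=20823/1024
(1,0): OLD=9893/64 → NEW=255, ERR=-6427/64
(1,1): OLD=14851/512 → NEW=0, ERR=14851/512
(1,2): OLD=3765887/16384 → NEW=255, ERR=-412033/16384
(1,3): OLD=6920617/262144 → NEW=0, ERR=6920617/262144
(2,0): OLD=1475025/8192 → NEW=255, ERR=-613935/8192
(2,1): OLD=37037003/262144 → NEW=255, ERR=-29809717/262144
(2,2): OLD=38877863/524288 → NEW=0, ERR=38877863/524288
(2,3): OLD=596601611/8388608 → NEW=0, ERR=596601611/8388608
(3,0): OLD=210800129/4194304 → NEW=0, ERR=210800129/4194304
(3,1): OLD=2863674143/67108864 → NEW=0, ERR=2863674143/67108864
(3,2): OLD=134292822881/1073741824 → NEW=0, ERR=134292822881/1073741824
(3,3): OLD=2329209590567/17179869184 → NEW=255, ERR=-2051657051353/17179869184
Target (3,3): original=54, with diffused error = 2329209590567/17179869184

Answer: 2329209590567/17179869184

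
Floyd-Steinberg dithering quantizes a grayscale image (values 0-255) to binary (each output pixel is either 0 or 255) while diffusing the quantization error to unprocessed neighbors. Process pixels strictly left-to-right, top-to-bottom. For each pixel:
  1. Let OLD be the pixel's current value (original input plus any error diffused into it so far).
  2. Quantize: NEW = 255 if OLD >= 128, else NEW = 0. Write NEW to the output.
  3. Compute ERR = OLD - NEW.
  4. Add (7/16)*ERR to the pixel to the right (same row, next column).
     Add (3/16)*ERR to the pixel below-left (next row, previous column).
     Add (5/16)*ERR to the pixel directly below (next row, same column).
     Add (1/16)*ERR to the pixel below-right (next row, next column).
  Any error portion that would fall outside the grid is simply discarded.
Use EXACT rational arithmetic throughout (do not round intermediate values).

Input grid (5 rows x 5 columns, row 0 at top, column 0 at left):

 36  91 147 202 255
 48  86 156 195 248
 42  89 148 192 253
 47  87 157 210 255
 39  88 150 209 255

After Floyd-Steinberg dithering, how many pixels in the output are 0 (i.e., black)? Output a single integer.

Answer: 10

Derivation:
(0,0): OLD=36 → NEW=0, ERR=36
(0,1): OLD=427/4 → NEW=0, ERR=427/4
(0,2): OLD=12397/64 → NEW=255, ERR=-3923/64
(0,3): OLD=179387/1024 → NEW=255, ERR=-81733/1024
(0,4): OLD=3605789/16384 → NEW=255, ERR=-572131/16384
(1,0): OLD=5073/64 → NEW=0, ERR=5073/64
(1,1): OLD=74135/512 → NEW=255, ERR=-56425/512
(1,2): OLD=1316227/16384 → NEW=0, ERR=1316227/16384
(1,3): OLD=12768087/65536 → NEW=255, ERR=-3943593/65536
(1,4): OLD=215768165/1048576 → NEW=255, ERR=-51618715/1048576
(2,0): OLD=377709/8192 → NEW=0, ERR=377709/8192
(2,1): OLD=24838111/262144 → NEW=0, ERR=24838111/262144
(2,2): OLD=823709213/4194304 → NEW=255, ERR=-245838307/4194304
(2,3): OLD=9619613511/67108864 → NEW=255, ERR=-7493146809/67108864
(2,4): OLD=198648425777/1073741824 → NEW=255, ERR=-75155739343/1073741824
(3,0): OLD=332080061/4194304 → NEW=0, ERR=332080061/4194304
(3,1): OLD=4802976281/33554432 → NEW=255, ERR=-3753403879/33554432
(3,2): OLD=80241863491/1073741824 → NEW=0, ERR=80241863491/1073741824
(3,3): OLD=410201500467/2147483648 → NEW=255, ERR=-137406829773/2147483648
(3,4): OLD=6808547384111/34359738368 → NEW=255, ERR=-1953185899729/34359738368
(4,0): OLD=22960956371/536870912 → NEW=0, ERR=22960956371/536870912
(4,1): OLD=1558475342835/17179869184 → NEW=0, ERR=1558475342835/17179869184
(4,2): OLD=53340855820125/274877906944 → NEW=255, ERR=-16753010450595/274877906944
(4,3): OLD=687645732072051/4398046511104 → NEW=255, ERR=-433856128259469/4398046511104
(4,4): OLD=13375588704286373/70368744177664 → NEW=255, ERR=-4568441061017947/70368744177664
Output grid:
  Row 0: ..###  (2 black, running=2)
  Row 1: .#.##  (2 black, running=4)
  Row 2: ..###  (2 black, running=6)
  Row 3: .#.##  (2 black, running=8)
  Row 4: ..###  (2 black, running=10)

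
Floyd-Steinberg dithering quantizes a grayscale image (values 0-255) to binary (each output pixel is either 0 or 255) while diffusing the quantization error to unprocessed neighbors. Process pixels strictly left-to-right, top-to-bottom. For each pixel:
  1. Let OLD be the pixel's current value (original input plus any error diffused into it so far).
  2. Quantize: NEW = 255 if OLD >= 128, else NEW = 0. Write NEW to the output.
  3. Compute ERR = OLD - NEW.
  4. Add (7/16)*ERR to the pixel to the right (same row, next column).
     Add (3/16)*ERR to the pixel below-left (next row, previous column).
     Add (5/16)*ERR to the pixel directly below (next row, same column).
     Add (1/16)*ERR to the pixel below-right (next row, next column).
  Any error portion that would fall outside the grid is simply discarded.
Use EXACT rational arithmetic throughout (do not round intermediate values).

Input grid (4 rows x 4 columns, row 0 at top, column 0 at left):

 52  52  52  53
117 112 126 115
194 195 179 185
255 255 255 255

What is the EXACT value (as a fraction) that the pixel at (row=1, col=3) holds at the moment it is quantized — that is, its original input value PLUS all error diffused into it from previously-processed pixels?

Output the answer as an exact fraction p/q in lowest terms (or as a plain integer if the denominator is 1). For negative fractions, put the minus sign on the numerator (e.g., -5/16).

Answer: 35012037/262144

Derivation:
(0,0): OLD=52 → NEW=0, ERR=52
(0,1): OLD=299/4 → NEW=0, ERR=299/4
(0,2): OLD=5421/64 → NEW=0, ERR=5421/64
(0,3): OLD=92219/1024 → NEW=0, ERR=92219/1024
(1,0): OLD=9425/64 → NEW=255, ERR=-6895/64
(1,1): OLD=54967/512 → NEW=0, ERR=54967/512
(1,2): OLD=3620803/16384 → NEW=255, ERR=-557117/16384
(1,3): OLD=35012037/262144 → NEW=255, ERR=-31834683/262144
Target (1,3): original=115, with diffused error = 35012037/262144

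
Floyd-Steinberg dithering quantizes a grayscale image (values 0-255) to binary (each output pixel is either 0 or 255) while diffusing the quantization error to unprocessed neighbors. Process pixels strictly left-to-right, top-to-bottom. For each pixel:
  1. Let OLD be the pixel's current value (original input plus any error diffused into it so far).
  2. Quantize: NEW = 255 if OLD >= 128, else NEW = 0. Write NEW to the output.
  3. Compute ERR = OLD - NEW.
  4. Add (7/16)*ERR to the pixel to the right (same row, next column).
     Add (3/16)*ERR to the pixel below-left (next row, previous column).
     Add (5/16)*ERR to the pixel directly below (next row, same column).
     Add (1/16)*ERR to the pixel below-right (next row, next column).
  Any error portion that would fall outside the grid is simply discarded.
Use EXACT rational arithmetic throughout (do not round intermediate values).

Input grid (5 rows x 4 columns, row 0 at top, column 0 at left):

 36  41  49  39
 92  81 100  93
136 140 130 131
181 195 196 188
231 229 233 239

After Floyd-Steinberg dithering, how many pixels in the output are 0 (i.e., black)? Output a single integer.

(0,0): OLD=36 → NEW=0, ERR=36
(0,1): OLD=227/4 → NEW=0, ERR=227/4
(0,2): OLD=4725/64 → NEW=0, ERR=4725/64
(0,3): OLD=73011/1024 → NEW=0, ERR=73011/1024
(1,0): OLD=7289/64 → NEW=0, ERR=7289/64
(1,1): OLD=84303/512 → NEW=255, ERR=-46257/512
(1,2): OLD=1645947/16384 → NEW=0, ERR=1645947/16384
(1,3): OLD=42951501/262144 → NEW=255, ERR=-23895219/262144
(2,0): OLD=1266901/8192 → NEW=255, ERR=-822059/8192
(2,1): OLD=24594039/262144 → NEW=0, ERR=24594039/262144
(2,2): OLD=94215539/524288 → NEW=255, ERR=-39477901/524288
(2,3): OLD=636280455/8388608 → NEW=0, ERR=636280455/8388608
(3,0): OLD=701421701/4194304 → NEW=255, ERR=-368125819/4194304
(3,1): OLD=11108507035/67108864 → NEW=255, ERR=-6004253285/67108864
(3,2): OLD=164724572773/1073741824 → NEW=255, ERR=-109079592347/1073741824
(3,3): OLD=2792627010115/17179869184 → NEW=255, ERR=-1588239631805/17179869184
(4,0): OLD=200571535969/1073741824 → NEW=255, ERR=-73232629151/1073741824
(4,1): OLD=1259871194787/8589934592 → NEW=255, ERR=-930562126173/8589934592
(4,2): OLD=35990507427395/274877906944 → NEW=255, ERR=-34103358843325/274877906944
(4,3): OLD=657426058065349/4398046511104 → NEW=255, ERR=-464075802266171/4398046511104
Output grid:
  Row 0: ....  (4 black, running=4)
  Row 1: .#.#  (2 black, running=6)
  Row 2: #.#.  (2 black, running=8)
  Row 3: ####  (0 black, running=8)
  Row 4: ####  (0 black, running=8)

Answer: 8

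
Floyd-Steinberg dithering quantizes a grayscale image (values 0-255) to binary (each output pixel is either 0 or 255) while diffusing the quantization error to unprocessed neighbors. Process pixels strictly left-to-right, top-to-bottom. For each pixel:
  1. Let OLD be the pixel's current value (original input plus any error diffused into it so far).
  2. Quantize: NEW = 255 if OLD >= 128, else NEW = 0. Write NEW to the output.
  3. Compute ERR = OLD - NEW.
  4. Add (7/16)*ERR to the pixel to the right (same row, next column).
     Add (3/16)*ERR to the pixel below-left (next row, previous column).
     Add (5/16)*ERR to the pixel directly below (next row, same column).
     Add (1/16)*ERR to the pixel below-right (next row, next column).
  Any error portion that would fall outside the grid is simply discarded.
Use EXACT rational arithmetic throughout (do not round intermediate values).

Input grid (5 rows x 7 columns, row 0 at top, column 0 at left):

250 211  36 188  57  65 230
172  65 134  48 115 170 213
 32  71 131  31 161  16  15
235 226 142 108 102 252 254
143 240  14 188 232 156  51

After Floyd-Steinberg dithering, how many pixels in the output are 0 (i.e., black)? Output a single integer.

Answer: 16

Derivation:
(0,0): OLD=250 → NEW=255, ERR=-5
(0,1): OLD=3341/16 → NEW=255, ERR=-739/16
(0,2): OLD=4043/256 → NEW=0, ERR=4043/256
(0,3): OLD=798349/4096 → NEW=255, ERR=-246131/4096
(0,4): OLD=2012635/65536 → NEW=0, ERR=2012635/65536
(0,5): OLD=82245885/1048576 → NEW=0, ERR=82245885/1048576
(0,6): OLD=4434480875/16777216 → NEW=255, ERR=156290795/16777216
(1,0): OLD=41415/256 → NEW=255, ERR=-23865/256
(1,1): OLD=25457/2048 → NEW=0, ERR=25457/2048
(1,2): OLD=8534085/65536 → NEW=255, ERR=-8177595/65536
(1,3): OLD=-4882271/262144 → NEW=0, ERR=-4882271/262144
(1,4): OLD=2137415171/16777216 → NEW=0, ERR=2137415171/16777216
(1,5): OLD=34079855731/134217728 → NEW=255, ERR=-145664909/134217728
(1,6): OLD=473173467741/2147483648 → NEW=255, ERR=-74434862499/2147483648
(2,0): OLD=170347/32768 → NEW=0, ERR=170347/32768
(2,1): OLD=50264649/1048576 → NEW=0, ERR=50264649/1048576
(2,2): OLD=1849906971/16777216 → NEW=0, ERR=1849906971/16777216
(2,3): OLD=12013651203/134217728 → NEW=0, ERR=12013651203/134217728
(2,4): OLD=256200157555/1073741824 → NEW=255, ERR=-17604007565/1073741824
(2,5): OLD=341931069649/34359738368 → NEW=0, ERR=341931069649/34359738368
(2,6): OLD=4647775479239/549755813888 → NEW=0, ERR=4647775479239/549755813888
(3,0): OLD=4120695227/16777216 → NEW=255, ERR=-157494853/16777216
(3,1): OLD=34611029791/134217728 → NEW=255, ERR=385509151/134217728
(3,2): OLD=212056174797/1073741824 → NEW=255, ERR=-61747990323/1073741824
(3,3): OLD=492329502795/4294967296 → NEW=0, ERR=492329502795/4294967296
(3,4): OLD=84930191879611/549755813888 → NEW=255, ERR=-55257540661829/549755813888
(3,5): OLD=931048608549985/4398046511104 → NEW=255, ERR=-190453251781535/4398046511104
(3,6): OLD=16770166454740543/70368744177664 → NEW=255, ERR=-1173863310563777/70368744177664
(4,0): OLD=301946894997/2147483648 → NEW=255, ERR=-245661435243/2147483648
(4,1): OLD=6166900610577/34359738368 → NEW=255, ERR=-2594832673263/34359738368
(4,2): OLD=-8432327360353/549755813888 → NEW=0, ERR=-8432327360353/549755813888
(4,3): OLD=856171242705285/4398046511104 → NEW=255, ERR=-265330617626235/4398046511104
(4,4): OLD=6095359177439359/35184372088832 → NEW=255, ERR=-2876655705212801/35184372088832
(4,5): OLD=109536390315541887/1125899906842624 → NEW=0, ERR=109536390315541887/1125899906842624
(4,6): OLD=1542823958891199273/18014398509481984 → NEW=0, ERR=1542823958891199273/18014398509481984
Output grid:
  Row 0: ##.#..#  (3 black, running=3)
  Row 1: #.#..##  (3 black, running=6)
  Row 2: ....#..  (6 black, running=12)
  Row 3: ###.###  (1 black, running=13)
  Row 4: ##.##..  (3 black, running=16)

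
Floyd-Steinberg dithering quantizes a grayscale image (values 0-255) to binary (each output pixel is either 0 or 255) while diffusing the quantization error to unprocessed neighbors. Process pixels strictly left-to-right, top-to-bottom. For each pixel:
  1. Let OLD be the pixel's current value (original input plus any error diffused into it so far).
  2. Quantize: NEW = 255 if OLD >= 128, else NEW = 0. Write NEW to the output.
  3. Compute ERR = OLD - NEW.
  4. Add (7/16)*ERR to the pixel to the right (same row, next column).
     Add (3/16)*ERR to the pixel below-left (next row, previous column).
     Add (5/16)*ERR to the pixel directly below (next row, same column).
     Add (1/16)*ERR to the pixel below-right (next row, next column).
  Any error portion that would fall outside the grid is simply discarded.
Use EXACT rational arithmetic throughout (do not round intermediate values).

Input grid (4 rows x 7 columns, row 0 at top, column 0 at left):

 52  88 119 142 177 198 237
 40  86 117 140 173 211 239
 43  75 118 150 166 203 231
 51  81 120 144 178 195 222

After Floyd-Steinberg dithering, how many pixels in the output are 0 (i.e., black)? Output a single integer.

(0,0): OLD=52 → NEW=0, ERR=52
(0,1): OLD=443/4 → NEW=0, ERR=443/4
(0,2): OLD=10717/64 → NEW=255, ERR=-5603/64
(0,3): OLD=106187/1024 → NEW=0, ERR=106187/1024
(0,4): OLD=3643277/16384 → NEW=255, ERR=-534643/16384
(0,5): OLD=48162011/262144 → NEW=255, ERR=-18684709/262144
(0,6): OLD=863257085/4194304 → NEW=255, ERR=-206290435/4194304
(1,0): OLD=4929/64 → NEW=0, ERR=4929/64
(1,1): OLD=72263/512 → NEW=255, ERR=-58297/512
(1,2): OLD=1084499/16384 → NEW=0, ERR=1084499/16384
(1,3): OLD=12437079/65536 → NEW=255, ERR=-4274601/65536
(1,4): OLD=534284069/4194304 → NEW=0, ERR=534284069/4194304
(1,5): OLD=7824721077/33554432 → NEW=255, ERR=-731659083/33554432
(1,6): OLD=112547274235/536870912 → NEW=255, ERR=-24354808325/536870912
(2,0): OLD=374525/8192 → NEW=0, ERR=374525/8192
(2,1): OLD=20091951/262144 → NEW=0, ERR=20091951/262144
(2,2): OLD=641188173/4194304 → NEW=255, ERR=-428359347/4194304
(2,3): OLD=3790212901/33554432 → NEW=0, ERR=3790212901/33554432
(2,4): OLD=66319925749/268435456 → NEW=255, ERR=-2131115531/268435456
(2,5): OLD=1650712313959/8589934592 → NEW=255, ERR=-539721007001/8589934592
(2,6): OLD=25834661811777/137438953472 → NEW=255, ERR=-9212271323583/137438953472
(3,0): OLD=334109357/4194304 → NEW=0, ERR=334109357/4194304
(3,1): OLD=4144309161/33554432 → NEW=0, ERR=4144309161/33554432
(3,2): OLD=45121354059/268435456 → NEW=255, ERR=-23329687221/268435456
(3,3): OLD=143241912829/1073741824 → NEW=255, ERR=-130562252291/1073741824
(3,4): OLD=16162800586413/137438953472 → NEW=0, ERR=16162800586413/137438953472
(3,5): OLD=235021756627415/1099511627776 → NEW=255, ERR=-45353708455465/1099511627776
(3,6): OLD=3150414200832649/17592186044416 → NEW=255, ERR=-1335593240493431/17592186044416
Output grid:
  Row 0: ..#.###  (3 black, running=3)
  Row 1: .#.#.##  (3 black, running=6)
  Row 2: ..#.###  (3 black, running=9)
  Row 3: ..##.##  (3 black, running=12)

Answer: 12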